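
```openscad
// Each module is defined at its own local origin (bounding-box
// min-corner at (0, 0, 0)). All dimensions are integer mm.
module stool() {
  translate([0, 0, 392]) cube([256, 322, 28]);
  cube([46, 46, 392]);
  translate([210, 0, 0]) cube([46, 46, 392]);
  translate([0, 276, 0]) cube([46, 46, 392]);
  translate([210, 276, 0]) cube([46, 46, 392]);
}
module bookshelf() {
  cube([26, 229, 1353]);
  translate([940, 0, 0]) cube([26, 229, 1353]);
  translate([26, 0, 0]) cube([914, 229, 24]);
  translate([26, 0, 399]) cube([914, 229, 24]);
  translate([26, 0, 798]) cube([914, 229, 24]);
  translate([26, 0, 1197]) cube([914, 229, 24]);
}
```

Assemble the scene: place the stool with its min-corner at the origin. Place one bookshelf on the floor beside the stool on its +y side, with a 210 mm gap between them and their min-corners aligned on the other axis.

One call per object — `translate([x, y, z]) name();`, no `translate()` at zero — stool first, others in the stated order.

stool();
translate([0, 532, 0]) bookshelf();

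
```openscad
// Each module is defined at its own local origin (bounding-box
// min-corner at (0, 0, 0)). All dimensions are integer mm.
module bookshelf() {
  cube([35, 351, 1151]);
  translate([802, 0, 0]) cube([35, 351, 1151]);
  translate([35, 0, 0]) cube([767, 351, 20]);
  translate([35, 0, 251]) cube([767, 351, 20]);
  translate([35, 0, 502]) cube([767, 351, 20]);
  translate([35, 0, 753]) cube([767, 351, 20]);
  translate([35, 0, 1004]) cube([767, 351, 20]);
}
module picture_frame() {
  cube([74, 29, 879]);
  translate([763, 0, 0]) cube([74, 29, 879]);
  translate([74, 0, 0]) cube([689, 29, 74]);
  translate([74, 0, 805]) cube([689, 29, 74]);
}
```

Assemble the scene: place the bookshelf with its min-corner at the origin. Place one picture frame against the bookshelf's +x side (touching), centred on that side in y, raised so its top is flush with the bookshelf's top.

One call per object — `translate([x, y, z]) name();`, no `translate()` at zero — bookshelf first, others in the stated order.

bookshelf();
translate([837, 161, 272]) picture_frame();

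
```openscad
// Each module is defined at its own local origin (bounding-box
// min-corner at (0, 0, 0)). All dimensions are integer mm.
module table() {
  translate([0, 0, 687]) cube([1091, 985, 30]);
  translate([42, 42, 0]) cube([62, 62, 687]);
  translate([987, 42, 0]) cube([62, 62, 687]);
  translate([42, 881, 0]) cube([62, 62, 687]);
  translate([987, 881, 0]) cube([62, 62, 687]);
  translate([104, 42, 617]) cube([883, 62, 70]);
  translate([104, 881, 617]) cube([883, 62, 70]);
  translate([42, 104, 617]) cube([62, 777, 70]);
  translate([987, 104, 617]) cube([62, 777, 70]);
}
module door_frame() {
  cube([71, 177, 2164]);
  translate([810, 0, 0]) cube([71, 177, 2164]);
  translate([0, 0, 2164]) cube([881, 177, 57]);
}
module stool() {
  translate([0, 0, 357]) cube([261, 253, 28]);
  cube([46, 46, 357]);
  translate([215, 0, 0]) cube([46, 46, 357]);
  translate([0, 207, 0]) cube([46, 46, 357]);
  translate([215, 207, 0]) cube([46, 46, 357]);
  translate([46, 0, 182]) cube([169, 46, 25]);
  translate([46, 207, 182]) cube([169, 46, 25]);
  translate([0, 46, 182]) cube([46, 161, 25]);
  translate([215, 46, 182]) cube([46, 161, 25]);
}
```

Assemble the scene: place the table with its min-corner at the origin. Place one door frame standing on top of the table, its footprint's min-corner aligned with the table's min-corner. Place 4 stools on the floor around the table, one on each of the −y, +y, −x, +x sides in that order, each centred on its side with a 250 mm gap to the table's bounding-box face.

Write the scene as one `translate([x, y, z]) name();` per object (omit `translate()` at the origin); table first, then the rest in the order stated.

table();
translate([0, 0, 717]) door_frame();
translate([415, -503, 0]) stool();
translate([415, 1235, 0]) stool();
translate([-511, 366, 0]) stool();
translate([1341, 366, 0]) stool();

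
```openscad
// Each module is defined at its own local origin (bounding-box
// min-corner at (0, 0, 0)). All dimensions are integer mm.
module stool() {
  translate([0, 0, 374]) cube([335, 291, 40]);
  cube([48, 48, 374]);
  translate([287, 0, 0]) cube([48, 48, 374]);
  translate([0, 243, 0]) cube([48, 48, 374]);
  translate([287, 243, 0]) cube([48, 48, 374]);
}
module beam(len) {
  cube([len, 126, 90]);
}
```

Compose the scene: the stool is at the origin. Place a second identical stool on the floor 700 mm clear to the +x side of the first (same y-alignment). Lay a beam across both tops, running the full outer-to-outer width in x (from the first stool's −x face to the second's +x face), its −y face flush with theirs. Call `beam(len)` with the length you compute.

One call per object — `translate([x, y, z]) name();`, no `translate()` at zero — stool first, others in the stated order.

stool();
translate([1035, 0, 0]) stool();
translate([0, 0, 414]) beam(1370);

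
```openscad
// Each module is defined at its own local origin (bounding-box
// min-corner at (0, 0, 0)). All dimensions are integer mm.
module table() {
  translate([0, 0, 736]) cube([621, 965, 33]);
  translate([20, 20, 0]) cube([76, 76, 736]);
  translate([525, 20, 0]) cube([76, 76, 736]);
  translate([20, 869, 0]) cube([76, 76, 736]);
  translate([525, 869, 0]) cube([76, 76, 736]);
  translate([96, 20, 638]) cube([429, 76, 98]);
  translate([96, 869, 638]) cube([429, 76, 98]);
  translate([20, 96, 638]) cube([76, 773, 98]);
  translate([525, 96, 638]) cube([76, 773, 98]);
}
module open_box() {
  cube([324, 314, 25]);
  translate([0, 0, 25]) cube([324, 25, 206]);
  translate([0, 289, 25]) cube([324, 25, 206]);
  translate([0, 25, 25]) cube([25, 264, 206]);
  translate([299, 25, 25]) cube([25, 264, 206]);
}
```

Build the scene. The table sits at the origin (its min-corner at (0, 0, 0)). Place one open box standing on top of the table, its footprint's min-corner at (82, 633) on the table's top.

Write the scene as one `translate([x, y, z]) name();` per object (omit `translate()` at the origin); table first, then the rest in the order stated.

table();
translate([82, 633, 769]) open_box();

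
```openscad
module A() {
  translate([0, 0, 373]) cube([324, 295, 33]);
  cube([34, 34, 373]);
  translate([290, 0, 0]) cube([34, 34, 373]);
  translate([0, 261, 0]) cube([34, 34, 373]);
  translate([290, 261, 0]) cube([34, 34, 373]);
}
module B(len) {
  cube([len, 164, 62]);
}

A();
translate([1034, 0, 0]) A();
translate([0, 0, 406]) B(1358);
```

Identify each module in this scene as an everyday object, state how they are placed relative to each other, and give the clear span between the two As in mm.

Second stool starts at x = 1034; first ends at x = 324; clear span = 1034 − 324 = 710 mm.

A is a stool. B is a beam. A beam spans the tops of two stools. The clear span between the two stools is 710 mm.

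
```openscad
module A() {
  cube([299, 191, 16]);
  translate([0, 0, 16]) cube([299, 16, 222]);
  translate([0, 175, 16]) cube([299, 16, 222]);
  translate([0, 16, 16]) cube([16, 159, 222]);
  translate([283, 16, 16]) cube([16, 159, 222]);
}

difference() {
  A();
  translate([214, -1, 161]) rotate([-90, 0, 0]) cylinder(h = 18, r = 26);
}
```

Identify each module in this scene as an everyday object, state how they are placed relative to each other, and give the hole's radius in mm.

A is an open box. The open box has a circular hole through its front wall. The hole's radius is 26 mm.

The subtracted cylinder has r = 26 mm.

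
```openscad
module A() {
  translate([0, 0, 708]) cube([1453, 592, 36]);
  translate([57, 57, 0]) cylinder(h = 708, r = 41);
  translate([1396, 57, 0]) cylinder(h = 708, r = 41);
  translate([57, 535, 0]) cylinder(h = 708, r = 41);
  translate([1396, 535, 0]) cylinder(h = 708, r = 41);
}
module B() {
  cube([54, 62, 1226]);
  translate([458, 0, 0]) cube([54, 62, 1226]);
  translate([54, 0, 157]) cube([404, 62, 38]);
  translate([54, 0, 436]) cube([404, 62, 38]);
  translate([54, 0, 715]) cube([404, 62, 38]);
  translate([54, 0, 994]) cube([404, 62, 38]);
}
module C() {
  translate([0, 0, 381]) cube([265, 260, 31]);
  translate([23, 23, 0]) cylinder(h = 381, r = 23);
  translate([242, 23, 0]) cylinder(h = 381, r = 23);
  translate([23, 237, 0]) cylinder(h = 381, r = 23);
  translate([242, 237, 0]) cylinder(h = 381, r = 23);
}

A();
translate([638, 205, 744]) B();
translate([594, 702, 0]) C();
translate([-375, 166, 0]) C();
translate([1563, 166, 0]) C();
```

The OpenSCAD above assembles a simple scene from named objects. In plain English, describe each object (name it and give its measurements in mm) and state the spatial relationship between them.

A is a table: top 1453 mm (x) × 592 mm (y), 36 mm thick, upper face at z = 744 mm, on four round legs of 82 mm diameter, each leg's bounding box inset 16 mm from the nearest pair of top edges, running from z = 0 to the bottom of the top.

B is a wooden ladder with two side rails of 54×62 mm section and 1226 mm height, set 512 mm apart overall. Between them run 4 rectangular rungs (62 mm deep, 38 mm thick), front faces flush with the rails' −y face. The bottom of the first rung is 157 mm above the floor and each subsequent rung is 279 mm higher than the one below.

C is a four-legged stool. The seat is 265×260 mm, 31 mm thick, top at z = 412 mm. It stands on four round legs, each 46 mm in diameter, from z = 0 to the seat underside, each leg's axis is inset half a diameter from the nearest pair of seat edges (so the leg's bounding box is flush with the corner).

The ladder is on top of the table. Three stools sit around the table at the +y, −x, +x sides.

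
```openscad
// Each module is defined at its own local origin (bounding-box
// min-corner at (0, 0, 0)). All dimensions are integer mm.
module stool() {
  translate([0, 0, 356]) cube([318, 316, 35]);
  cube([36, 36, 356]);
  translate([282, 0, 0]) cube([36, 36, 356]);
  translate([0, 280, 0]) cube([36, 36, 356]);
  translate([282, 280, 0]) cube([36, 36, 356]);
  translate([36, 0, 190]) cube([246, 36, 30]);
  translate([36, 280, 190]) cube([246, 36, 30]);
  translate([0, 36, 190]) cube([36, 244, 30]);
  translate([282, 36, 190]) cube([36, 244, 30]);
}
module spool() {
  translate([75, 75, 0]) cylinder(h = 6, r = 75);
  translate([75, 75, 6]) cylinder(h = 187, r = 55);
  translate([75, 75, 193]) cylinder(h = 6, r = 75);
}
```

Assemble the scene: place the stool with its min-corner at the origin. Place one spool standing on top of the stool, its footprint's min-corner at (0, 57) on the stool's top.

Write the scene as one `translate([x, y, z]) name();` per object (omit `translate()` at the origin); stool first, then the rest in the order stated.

stool();
translate([0, 57, 391]) spool();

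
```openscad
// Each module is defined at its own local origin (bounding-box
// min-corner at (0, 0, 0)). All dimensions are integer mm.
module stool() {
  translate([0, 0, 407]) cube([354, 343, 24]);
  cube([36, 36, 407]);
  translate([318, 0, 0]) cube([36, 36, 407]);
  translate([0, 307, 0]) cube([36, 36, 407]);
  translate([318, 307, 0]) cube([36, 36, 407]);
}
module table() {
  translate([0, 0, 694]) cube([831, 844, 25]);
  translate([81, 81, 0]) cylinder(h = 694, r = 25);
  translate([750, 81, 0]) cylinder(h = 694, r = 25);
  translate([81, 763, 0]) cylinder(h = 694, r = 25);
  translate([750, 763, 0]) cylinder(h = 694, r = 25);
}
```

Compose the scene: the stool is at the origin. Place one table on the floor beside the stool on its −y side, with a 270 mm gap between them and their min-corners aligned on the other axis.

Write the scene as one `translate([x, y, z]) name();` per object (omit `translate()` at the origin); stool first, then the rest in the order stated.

stool();
translate([0, -1114, 0]) table();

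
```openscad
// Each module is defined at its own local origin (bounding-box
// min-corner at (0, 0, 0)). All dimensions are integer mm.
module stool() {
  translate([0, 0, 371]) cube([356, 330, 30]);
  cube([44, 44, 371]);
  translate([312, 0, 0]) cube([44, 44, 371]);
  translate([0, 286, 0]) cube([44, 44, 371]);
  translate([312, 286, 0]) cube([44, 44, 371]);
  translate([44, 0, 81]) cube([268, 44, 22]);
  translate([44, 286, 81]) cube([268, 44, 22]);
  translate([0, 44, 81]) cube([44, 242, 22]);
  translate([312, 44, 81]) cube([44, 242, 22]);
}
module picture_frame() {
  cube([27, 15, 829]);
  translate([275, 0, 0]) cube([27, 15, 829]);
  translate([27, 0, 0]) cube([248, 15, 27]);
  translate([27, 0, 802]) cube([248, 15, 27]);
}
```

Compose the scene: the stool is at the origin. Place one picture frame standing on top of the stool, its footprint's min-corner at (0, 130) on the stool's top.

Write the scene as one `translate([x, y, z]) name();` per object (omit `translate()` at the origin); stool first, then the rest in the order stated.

stool();
translate([0, 130, 401]) picture_frame();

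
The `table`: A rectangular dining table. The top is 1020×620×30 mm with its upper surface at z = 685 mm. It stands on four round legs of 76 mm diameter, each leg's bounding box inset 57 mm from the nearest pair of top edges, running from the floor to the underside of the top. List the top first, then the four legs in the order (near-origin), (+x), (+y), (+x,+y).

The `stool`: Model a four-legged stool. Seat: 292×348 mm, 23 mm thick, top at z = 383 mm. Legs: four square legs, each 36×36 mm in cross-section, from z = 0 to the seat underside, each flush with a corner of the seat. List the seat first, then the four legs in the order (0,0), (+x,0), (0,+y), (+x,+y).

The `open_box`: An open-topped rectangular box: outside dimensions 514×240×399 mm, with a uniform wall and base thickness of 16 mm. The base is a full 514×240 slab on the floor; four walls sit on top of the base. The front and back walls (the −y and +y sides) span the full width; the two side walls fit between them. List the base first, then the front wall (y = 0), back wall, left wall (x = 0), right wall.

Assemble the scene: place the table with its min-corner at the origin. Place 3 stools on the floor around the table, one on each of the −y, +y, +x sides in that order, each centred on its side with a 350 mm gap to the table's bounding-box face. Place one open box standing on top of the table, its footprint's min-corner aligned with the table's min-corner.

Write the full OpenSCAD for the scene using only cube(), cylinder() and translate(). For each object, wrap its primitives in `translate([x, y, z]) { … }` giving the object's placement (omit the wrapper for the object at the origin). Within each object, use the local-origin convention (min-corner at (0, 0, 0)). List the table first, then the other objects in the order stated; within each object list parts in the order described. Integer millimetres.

translate([0, 0, 655]) cube([1020, 620, 30]);
translate([95, 95, 0]) cylinder(h = 655, r = 38);
translate([925, 95, 0]) cylinder(h = 655, r = 38);
translate([95, 525, 0]) cylinder(h = 655, r = 38);
translate([925, 525, 0]) cylinder(h = 655, r = 38);
translate([364, -698, 0]) {
  translate([0, 0, 360]) cube([292, 348, 23]);
  cube([36, 36, 360]);
  translate([256, 0, 0]) cube([36, 36, 360]);
  translate([0, 312, 0]) cube([36, 36, 360]);
  translate([256, 312, 0]) cube([36, 36, 360]);
}
translate([364, 970, 0]) {
  translate([0, 0, 360]) cube([292, 348, 23]);
  cube([36, 36, 360]);
  translate([256, 0, 0]) cube([36, 36, 360]);
  translate([0, 312, 0]) cube([36, 36, 360]);
  translate([256, 312, 0]) cube([36, 36, 360]);
}
translate([1370, 136, 0]) {
  translate([0, 0, 360]) cube([292, 348, 23]);
  cube([36, 36, 360]);
  translate([256, 0, 0]) cube([36, 36, 360]);
  translate([0, 312, 0]) cube([36, 36, 360]);
  translate([256, 312, 0]) cube([36, 36, 360]);
}
translate([0, 0, 685]) {
  cube([514, 240, 16]);
  translate([0, 0, 16]) cube([514, 16, 383]);
  translate([0, 224, 16]) cube([514, 16, 383]);
  translate([0, 16, 16]) cube([16, 208, 383]);
  translate([498, 16, 16]) cube([16, 208, 383]);
}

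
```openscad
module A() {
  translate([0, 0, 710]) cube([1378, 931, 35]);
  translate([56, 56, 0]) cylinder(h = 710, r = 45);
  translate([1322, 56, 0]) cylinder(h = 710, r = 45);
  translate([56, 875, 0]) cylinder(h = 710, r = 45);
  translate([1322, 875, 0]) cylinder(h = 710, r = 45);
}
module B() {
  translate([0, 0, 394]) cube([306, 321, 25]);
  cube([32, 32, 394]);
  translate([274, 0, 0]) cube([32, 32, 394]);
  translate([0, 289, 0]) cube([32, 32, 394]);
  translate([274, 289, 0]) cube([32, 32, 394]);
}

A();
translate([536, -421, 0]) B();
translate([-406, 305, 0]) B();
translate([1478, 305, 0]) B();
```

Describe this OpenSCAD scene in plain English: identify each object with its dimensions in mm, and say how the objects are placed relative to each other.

A is a table with a 1378×931 mm rectangular top, 35 mm thick, top surface at z = 745 mm, supported by four round legs of 90 mm diameter, each leg's bounding box inset 11 mm from the nearest pair of top edges, running from the floor.

B is a four-legged stool. The seat is 306×321 mm, 25 mm thick, top at z = 419 mm. It stands on four square legs, each 32×32 mm in cross-section, from z = 0 to the seat underside, each flush with a corner of the seat.

Three stools sit around the table at the −y, −x, +x sides.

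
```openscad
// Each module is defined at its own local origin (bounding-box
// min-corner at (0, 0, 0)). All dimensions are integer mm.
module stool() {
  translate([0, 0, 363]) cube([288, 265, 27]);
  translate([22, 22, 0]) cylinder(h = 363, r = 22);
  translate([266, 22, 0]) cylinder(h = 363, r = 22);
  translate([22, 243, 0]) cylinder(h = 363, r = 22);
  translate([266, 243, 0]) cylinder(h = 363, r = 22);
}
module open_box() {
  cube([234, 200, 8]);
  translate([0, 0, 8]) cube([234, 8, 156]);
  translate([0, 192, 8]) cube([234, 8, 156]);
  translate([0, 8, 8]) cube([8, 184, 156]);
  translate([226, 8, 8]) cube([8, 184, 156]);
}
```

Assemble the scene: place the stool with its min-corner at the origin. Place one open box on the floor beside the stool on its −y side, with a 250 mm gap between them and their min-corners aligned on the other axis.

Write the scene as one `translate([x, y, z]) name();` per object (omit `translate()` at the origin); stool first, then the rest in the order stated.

stool();
translate([0, -450, 0]) open_box();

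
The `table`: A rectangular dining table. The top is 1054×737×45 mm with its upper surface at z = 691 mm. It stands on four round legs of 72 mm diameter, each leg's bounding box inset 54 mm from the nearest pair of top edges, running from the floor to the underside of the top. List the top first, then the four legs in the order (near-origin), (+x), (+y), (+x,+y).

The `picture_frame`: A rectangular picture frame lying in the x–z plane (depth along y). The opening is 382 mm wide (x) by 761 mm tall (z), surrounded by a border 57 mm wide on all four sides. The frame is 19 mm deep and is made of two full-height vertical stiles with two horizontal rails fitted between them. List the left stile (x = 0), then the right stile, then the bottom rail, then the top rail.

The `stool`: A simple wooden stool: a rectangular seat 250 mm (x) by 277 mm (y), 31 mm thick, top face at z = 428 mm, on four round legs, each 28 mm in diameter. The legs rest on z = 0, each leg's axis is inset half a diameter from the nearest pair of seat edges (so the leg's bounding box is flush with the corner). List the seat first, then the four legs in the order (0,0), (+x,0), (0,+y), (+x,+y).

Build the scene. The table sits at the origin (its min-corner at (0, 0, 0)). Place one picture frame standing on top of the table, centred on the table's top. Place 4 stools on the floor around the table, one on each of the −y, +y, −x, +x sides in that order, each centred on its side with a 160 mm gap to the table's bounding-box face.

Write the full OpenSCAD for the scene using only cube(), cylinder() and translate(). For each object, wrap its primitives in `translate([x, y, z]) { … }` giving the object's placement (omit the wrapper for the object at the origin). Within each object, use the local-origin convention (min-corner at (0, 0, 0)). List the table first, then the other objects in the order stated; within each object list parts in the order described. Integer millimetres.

translate([0, 0, 646]) cube([1054, 737, 45]);
translate([90, 90, 0]) cylinder(h = 646, r = 36);
translate([964, 90, 0]) cylinder(h = 646, r = 36);
translate([90, 647, 0]) cylinder(h = 646, r = 36);
translate([964, 647, 0]) cylinder(h = 646, r = 36);
translate([279, 359, 691]) {
  cube([57, 19, 875]);
  translate([439, 0, 0]) cube([57, 19, 875]);
  translate([57, 0, 0]) cube([382, 19, 57]);
  translate([57, 0, 818]) cube([382, 19, 57]);
}
translate([402, -437, 0]) {
  translate([0, 0, 397]) cube([250, 277, 31]);
  translate([14, 14, 0]) cylinder(h = 397, r = 14);
  translate([236, 14, 0]) cylinder(h = 397, r = 14);
  translate([14, 263, 0]) cylinder(h = 397, r = 14);
  translate([236, 263, 0]) cylinder(h = 397, r = 14);
}
translate([402, 897, 0]) {
  translate([0, 0, 397]) cube([250, 277, 31]);
  translate([14, 14, 0]) cylinder(h = 397, r = 14);
  translate([236, 14, 0]) cylinder(h = 397, r = 14);
  translate([14, 263, 0]) cylinder(h = 397, r = 14);
  translate([236, 263, 0]) cylinder(h = 397, r = 14);
}
translate([-410, 230, 0]) {
  translate([0, 0, 397]) cube([250, 277, 31]);
  translate([14, 14, 0]) cylinder(h = 397, r = 14);
  translate([236, 14, 0]) cylinder(h = 397, r = 14);
  translate([14, 263, 0]) cylinder(h = 397, r = 14);
  translate([236, 263, 0]) cylinder(h = 397, r = 14);
}
translate([1214, 230, 0]) {
  translate([0, 0, 397]) cube([250, 277, 31]);
  translate([14, 14, 0]) cylinder(h = 397, r = 14);
  translate([236, 14, 0]) cylinder(h = 397, r = 14);
  translate([14, 263, 0]) cylinder(h = 397, r = 14);
  translate([236, 263, 0]) cylinder(h = 397, r = 14);
}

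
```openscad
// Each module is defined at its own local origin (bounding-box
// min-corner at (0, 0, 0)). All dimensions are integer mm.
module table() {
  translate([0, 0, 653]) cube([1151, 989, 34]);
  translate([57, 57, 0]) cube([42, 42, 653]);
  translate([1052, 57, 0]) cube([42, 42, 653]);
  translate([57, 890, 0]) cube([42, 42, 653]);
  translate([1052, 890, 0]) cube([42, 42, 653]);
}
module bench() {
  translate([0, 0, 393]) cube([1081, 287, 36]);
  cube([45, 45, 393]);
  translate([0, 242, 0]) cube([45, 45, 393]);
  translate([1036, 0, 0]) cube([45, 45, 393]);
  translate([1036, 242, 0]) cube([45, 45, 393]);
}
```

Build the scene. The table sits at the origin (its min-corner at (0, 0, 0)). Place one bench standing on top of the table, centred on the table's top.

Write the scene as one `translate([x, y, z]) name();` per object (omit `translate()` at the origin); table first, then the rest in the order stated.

table();
translate([35, 351, 687]) bench();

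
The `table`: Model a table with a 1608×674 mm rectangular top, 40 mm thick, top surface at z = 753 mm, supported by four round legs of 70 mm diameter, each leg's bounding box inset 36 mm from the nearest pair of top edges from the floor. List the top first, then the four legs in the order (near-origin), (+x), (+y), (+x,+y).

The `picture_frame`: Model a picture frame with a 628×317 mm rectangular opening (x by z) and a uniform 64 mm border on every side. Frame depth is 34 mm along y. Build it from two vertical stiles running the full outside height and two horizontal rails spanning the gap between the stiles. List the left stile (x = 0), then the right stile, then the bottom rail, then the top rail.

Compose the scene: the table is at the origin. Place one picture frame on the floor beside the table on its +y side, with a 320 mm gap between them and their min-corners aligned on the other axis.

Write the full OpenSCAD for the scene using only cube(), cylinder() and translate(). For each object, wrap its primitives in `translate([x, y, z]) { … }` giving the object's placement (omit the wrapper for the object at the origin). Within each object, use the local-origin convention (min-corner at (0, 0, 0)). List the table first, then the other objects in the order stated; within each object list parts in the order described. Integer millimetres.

translate([0, 0, 713]) cube([1608, 674, 40]);
translate([71, 71, 0]) cylinder(h = 713, r = 35);
translate([1537, 71, 0]) cylinder(h = 713, r = 35);
translate([71, 603, 0]) cylinder(h = 713, r = 35);
translate([1537, 603, 0]) cylinder(h = 713, r = 35);
translate([0, 994, 0]) {
  cube([64, 34, 445]);
  translate([692, 0, 0]) cube([64, 34, 445]);
  translate([64, 0, 0]) cube([628, 34, 64]);
  translate([64, 0, 381]) cube([628, 34, 64]);
}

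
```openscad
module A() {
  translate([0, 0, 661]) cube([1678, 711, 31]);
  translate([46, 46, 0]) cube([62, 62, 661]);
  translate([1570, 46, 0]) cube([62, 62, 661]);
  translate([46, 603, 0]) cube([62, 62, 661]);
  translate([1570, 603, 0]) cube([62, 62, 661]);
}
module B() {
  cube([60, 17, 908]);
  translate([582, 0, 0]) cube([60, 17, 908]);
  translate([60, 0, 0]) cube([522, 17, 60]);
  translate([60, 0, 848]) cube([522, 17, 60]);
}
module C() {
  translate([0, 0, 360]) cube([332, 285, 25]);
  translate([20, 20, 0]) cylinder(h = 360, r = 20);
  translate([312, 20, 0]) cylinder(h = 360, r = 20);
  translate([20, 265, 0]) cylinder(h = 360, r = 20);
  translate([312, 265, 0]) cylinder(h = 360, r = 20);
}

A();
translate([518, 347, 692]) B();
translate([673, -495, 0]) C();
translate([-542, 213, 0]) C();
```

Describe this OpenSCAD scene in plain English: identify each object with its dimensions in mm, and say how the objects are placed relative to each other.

A is a rectangular dining table. The top is 1678×711×31 mm with its upper surface at z = 692 mm. It stands on four 62×62 mm square legs, each inset 46 mm from the nearest pair of top edges, running from the floor to the underside of the top.

B is a rectangular picture frame lying in the x–z plane (depth along y). The opening is 522 mm wide (x) by 788 mm tall (z), surrounded by a border 60 mm wide on all four sides. The frame is 17 mm deep and is made of two full-height vertical stiles with two horizontal rails fitted between them.

C is a four-legged stool. The seat is 332×285 mm, 25 mm thick, top at z = 385 mm. It stands on four round legs, each 40 mm in diameter, from z = 0 to the seat underside, each leg's axis is inset half a diameter from the nearest pair of seat edges (so the leg's bounding box is flush with the corner).

The picture frame is on top of the table, centred. Two stools sit around the table at the −y, −x sides.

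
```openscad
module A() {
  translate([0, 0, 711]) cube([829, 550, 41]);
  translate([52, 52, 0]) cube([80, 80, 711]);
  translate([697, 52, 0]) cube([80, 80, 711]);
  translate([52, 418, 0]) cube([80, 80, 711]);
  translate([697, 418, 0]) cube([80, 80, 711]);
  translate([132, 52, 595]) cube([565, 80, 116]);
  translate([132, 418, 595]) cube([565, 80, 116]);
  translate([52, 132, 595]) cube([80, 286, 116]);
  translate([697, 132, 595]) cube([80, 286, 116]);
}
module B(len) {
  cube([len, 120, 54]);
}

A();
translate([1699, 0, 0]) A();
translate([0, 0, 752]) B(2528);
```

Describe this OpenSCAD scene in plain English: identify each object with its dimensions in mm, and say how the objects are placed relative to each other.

A is a table: top 829 mm (x) × 550 mm (y), 41 mm thick, upper face at z = 752 mm, on four 80×80 mm square legs, each inset 52 mm from the nearest pair of top edges, running from z = 0 to the bottom of the top. Four apron rails, 80 mm thick and 116 mm tall, run between adjacent legs with their top edges flush with the underside of the top and their outer faces flush with the legs' outer faces.

B is a rectangular beam 2528 mm long (x), 120 mm deep (y), 54 mm thick (z).

The beam spans the tops of two tables placed 870 mm apart, resting at z = 752 mm.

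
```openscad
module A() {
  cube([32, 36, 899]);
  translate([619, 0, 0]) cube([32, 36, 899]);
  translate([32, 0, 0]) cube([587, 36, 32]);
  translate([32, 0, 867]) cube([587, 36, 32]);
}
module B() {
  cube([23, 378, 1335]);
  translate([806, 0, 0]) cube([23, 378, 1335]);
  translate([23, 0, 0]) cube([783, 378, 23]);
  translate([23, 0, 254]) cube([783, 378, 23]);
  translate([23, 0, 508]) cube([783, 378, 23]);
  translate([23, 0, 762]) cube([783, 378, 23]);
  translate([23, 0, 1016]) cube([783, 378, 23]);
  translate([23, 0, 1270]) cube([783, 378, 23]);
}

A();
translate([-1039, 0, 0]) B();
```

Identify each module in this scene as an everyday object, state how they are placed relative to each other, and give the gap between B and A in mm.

The bookshelf's nearest face is 210 mm from the picture frame's −x face.

A is a picture frame. B is a bookshelf. The bookshelf is on the floor beside the picture frame on its −x side. The gap between the bookshelf and the picture frame is 210 mm.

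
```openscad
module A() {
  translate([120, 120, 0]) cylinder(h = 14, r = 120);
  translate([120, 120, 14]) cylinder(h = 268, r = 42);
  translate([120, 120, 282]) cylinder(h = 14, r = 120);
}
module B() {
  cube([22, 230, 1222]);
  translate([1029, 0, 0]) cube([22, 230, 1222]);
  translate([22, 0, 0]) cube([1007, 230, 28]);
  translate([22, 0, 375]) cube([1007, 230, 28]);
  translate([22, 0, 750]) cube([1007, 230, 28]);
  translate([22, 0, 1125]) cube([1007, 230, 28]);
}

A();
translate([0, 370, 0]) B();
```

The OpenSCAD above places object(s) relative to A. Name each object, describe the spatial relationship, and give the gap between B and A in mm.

A is a spool. B is a bookshelf. The bookshelf is on the floor beside the spool on its +y side. The gap between the bookshelf and the spool is 130 mm.

The bookshelf's nearest face is 130 mm from the spool's +y face.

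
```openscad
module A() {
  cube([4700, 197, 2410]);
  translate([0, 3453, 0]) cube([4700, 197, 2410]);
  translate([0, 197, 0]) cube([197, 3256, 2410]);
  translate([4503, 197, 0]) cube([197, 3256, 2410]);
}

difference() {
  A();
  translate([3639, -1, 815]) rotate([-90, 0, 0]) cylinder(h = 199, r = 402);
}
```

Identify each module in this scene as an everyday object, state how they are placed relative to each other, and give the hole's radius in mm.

The subtracted cylinder has r = 402 mm.

A is a house frame. The house frame has a circular hole through its front wall. The hole's radius is 402 mm.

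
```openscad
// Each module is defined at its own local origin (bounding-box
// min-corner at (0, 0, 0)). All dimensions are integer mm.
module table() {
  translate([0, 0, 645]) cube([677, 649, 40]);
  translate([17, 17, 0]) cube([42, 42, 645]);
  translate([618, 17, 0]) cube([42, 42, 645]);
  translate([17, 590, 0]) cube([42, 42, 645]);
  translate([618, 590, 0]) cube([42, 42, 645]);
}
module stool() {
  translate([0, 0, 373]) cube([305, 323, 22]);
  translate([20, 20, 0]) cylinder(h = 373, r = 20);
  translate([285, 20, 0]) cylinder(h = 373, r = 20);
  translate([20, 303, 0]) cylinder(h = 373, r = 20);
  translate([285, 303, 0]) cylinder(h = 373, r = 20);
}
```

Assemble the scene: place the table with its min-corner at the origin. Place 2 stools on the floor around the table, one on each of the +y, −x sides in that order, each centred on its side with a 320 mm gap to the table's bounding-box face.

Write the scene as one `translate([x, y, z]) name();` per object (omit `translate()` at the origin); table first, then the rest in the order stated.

table();
translate([186, 969, 0]) stool();
translate([-625, 163, 0]) stool();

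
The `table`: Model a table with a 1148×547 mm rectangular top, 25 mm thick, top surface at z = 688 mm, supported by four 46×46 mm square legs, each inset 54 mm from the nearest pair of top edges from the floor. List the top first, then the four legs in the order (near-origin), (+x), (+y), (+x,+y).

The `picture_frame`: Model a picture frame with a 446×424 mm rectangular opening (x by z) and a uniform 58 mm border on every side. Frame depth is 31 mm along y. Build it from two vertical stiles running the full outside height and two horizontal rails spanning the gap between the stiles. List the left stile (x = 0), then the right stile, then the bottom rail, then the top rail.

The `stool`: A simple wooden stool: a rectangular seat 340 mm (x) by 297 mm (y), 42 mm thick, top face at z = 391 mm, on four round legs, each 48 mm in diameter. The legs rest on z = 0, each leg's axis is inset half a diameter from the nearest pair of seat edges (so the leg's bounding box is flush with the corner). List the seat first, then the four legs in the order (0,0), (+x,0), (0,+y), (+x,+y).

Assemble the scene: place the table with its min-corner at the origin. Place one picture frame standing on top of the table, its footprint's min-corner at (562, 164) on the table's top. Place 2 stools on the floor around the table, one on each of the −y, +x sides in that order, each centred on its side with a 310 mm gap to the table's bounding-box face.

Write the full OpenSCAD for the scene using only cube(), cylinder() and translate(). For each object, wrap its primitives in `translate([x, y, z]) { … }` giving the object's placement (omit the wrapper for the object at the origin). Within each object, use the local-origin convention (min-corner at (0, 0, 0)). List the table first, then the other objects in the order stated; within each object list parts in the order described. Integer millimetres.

translate([0, 0, 663]) cube([1148, 547, 25]);
translate([54, 54, 0]) cube([46, 46, 663]);
translate([1048, 54, 0]) cube([46, 46, 663]);
translate([54, 447, 0]) cube([46, 46, 663]);
translate([1048, 447, 0]) cube([46, 46, 663]);
translate([562, 164, 688]) {
  cube([58, 31, 540]);
  translate([504, 0, 0]) cube([58, 31, 540]);
  translate([58, 0, 0]) cube([446, 31, 58]);
  translate([58, 0, 482]) cube([446, 31, 58]);
}
translate([404, -607, 0]) {
  translate([0, 0, 349]) cube([340, 297, 42]);
  translate([24, 24, 0]) cylinder(h = 349, r = 24);
  translate([316, 24, 0]) cylinder(h = 349, r = 24);
  translate([24, 273, 0]) cylinder(h = 349, r = 24);
  translate([316, 273, 0]) cylinder(h = 349, r = 24);
}
translate([1458, 125, 0]) {
  translate([0, 0, 349]) cube([340, 297, 42]);
  translate([24, 24, 0]) cylinder(h = 349, r = 24);
  translate([316, 24, 0]) cylinder(h = 349, r = 24);
  translate([24, 273, 0]) cylinder(h = 349, r = 24);
  translate([316, 273, 0]) cylinder(h = 349, r = 24);
}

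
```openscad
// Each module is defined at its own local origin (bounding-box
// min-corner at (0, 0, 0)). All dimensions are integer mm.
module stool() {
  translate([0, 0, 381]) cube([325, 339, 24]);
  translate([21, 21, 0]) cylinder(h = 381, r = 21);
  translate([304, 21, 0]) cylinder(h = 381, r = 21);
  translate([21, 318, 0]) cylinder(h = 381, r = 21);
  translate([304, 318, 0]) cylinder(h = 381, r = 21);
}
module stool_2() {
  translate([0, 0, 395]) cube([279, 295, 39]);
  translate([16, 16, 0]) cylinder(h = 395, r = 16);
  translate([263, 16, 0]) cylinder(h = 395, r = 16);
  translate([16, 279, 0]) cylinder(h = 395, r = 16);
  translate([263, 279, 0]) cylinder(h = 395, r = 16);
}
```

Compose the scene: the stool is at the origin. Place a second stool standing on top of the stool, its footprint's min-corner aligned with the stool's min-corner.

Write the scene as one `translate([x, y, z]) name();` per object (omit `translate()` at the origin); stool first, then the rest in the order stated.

stool();
translate([0, 0, 405]) stool_2();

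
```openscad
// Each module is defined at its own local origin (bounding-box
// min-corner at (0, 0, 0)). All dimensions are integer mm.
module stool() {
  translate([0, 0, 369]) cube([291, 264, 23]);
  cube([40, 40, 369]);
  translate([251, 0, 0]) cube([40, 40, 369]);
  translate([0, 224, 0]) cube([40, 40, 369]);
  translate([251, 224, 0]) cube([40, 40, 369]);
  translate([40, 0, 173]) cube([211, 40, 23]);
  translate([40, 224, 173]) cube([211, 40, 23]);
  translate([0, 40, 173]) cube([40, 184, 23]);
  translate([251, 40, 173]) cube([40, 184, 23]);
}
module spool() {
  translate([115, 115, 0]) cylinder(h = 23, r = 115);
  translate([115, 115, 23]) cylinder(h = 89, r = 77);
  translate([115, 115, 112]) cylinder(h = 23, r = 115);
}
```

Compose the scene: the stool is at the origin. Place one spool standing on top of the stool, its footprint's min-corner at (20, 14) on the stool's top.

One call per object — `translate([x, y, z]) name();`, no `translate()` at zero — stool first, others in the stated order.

stool();
translate([20, 14, 392]) spool();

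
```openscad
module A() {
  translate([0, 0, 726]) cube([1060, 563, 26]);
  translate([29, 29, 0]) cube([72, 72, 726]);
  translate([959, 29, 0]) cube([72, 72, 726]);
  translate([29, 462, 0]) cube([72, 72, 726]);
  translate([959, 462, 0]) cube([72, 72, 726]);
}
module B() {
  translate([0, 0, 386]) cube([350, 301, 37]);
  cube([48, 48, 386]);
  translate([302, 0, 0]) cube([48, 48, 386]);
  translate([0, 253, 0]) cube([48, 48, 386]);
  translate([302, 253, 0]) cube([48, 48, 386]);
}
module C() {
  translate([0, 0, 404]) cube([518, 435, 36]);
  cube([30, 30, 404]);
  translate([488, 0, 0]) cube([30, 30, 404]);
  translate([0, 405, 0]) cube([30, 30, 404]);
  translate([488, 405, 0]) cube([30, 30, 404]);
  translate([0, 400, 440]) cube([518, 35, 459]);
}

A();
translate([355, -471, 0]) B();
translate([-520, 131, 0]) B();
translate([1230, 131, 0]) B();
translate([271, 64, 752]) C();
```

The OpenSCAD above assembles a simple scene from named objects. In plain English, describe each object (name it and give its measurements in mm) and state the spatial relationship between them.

A is a table: top 1060 mm (x) × 563 mm (y), 26 mm thick, upper face at z = 752 mm, on four 72×72 mm square legs, each inset 29 mm from the nearest pair of top edges, running from z = 0 to the bottom of the top.

B is a four-legged stool. The seat is a 350×301×37 mm slab whose top surface is at z = 423 mm; four square legs, each 48×48 mm in cross-section, run from the floor (z = 0) to the underside of the seat, each flush with a corner of the seat.

C is a chair: 518×435 mm seat, 36 mm thick, top at z = 440 mm, on four 30 mm square corner legs flush with the seat edges. A 35 mm thick backrest slab spans the full seat width, extending 459 mm above the seat top, its back face flush with the seat's +y edge.

Three stools sit around the table at the −y, −x, +x sides. The chair is on top of the table, centred.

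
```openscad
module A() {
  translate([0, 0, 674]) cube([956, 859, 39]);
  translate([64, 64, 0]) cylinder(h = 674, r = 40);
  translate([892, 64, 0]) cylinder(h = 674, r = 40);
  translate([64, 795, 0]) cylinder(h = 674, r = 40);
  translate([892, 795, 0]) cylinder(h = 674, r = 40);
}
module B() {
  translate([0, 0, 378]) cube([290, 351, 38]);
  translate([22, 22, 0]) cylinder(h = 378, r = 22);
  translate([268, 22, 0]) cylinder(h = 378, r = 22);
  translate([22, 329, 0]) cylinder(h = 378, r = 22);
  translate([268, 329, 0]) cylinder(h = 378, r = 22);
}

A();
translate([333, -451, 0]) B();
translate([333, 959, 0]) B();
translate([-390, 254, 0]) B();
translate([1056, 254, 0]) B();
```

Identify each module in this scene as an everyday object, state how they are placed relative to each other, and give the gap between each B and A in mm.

A is a table. B is a stool. Four stools sit around the table at the −y, +y, −x, +x sides. The gap between each stool and the table is 100 mm.

Each stool's nearest face is 100 mm from the table's bounding box.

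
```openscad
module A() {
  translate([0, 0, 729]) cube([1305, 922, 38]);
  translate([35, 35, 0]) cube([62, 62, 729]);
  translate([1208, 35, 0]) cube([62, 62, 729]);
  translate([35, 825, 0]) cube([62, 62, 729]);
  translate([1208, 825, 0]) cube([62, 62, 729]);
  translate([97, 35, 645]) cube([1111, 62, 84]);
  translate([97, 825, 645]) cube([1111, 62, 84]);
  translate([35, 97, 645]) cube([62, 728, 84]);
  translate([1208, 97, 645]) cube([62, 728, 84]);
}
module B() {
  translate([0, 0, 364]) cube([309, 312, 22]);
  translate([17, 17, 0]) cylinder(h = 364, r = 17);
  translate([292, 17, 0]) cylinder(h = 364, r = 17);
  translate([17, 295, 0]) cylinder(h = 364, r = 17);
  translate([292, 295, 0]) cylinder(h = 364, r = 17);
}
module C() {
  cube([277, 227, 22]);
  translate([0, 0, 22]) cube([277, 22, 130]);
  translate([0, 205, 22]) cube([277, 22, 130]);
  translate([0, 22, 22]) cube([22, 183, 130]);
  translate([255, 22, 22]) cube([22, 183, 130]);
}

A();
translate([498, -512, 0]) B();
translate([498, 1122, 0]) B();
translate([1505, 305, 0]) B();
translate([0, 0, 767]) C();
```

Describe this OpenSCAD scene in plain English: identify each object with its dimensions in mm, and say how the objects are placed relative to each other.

A is a rectangular dining table. The top is 1305×922×38 mm with its upper surface at z = 767 mm. It stands on four 62×62 mm square legs, each inset 35 mm from the nearest pair of top edges, running from the floor to the underside of the top. Four apron rails, 62 mm thick and 84 mm tall, run between adjacent legs with their top edges flush with the underside of the top and their outer faces flush with the legs' outer faces.

B is a four-legged stool. The seat is a 309×312×22 mm slab whose top surface is at z = 386 mm; four round legs, each 34 mm in diameter, run from the floor (z = 0) to the underside of the seat, each leg's axis is inset half a diameter from the nearest pair of seat edges (so the leg's bounding box is flush with the corner).

C is an open storage box with external size 277×227×152 mm and wall thickness 22 mm (the base is also 22 mm thick). The base covers the whole footprint; the four walls stand on the base, with the y-facing walls full-width and the x-facing walls fitting between their inner faces.

Three stools sit around the table at the −y, +y, +x sides. The open box is on top of the table.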